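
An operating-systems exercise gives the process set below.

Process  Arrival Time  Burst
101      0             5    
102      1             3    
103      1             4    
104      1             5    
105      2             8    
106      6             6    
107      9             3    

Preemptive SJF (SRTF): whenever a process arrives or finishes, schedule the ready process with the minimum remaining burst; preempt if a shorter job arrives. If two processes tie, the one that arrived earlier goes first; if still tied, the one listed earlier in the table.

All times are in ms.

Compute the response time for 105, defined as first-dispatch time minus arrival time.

Gantt: | 101 0-1 | 102 1-4 | 101 4-8 | 103 8-12 | 107 12-15 | 104 15-20 | 106 20-26 | 105 26-34 |
Completion: 101=8  102=4  103=12  104=20  105=34  106=26  107=15
Turnaround (C−A): 101=8  102=3  103=11  104=19  105=32  106=20  107=6
Response(105) = first start − arrival = 26 − 2 = 24

24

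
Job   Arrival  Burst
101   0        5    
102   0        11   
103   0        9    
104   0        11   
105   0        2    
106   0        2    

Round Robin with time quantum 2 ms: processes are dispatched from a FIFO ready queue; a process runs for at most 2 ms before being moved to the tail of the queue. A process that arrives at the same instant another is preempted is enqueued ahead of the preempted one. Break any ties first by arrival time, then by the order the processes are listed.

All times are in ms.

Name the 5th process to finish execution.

102

Timeline: | 101 0-2 | 102 2-4 | 103 4-6 | 104 6-8 | 105 8-10 | 106 10-12 | 101 12-14 | 102 14-16 | 103 16-18 | 104 18-20 | 101 20-21 | 102 21-23 | 103 23-25 | 104 25-27 | 102 27-29 | 103 29-31 | 104 31-33 | 102 33-35 | 103 35-36 | 104 36-38 | 102 38-39 | 104 39-40 |
Completion: 101=21  102=39  103=36  104=40  105=10  106=12
Finish order: 105 → 106 → 101 → 103 → 102 → 104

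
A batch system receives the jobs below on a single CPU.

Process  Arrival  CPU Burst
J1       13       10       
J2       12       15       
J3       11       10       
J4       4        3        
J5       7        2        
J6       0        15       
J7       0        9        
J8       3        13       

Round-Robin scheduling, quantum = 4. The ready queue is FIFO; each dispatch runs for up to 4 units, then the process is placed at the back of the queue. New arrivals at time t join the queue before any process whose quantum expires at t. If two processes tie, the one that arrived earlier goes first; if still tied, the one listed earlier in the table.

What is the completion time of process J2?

Gantt: | J6 0-4 | J7 4-8 | J8 8-12 | J4 12-15 | J6 15-19 | J5 19-21 | J7 21-25 | J3 25-29 | J2 29-33 | J8 33-37 | J1 37-41 | J6 41-45 | J7 45-46 | J3 46-50 | J2 50-54 | J8 54-58 | J1 58-62 | J6 62-65 | J3 65-67 | J2 67-71 | J8 71-72 | J1 72-74 | J2 74-77 |
Completion: J1=74  J2=77  J3=67  J4=15  J5=21  J6=65  J7=46  J8=72

77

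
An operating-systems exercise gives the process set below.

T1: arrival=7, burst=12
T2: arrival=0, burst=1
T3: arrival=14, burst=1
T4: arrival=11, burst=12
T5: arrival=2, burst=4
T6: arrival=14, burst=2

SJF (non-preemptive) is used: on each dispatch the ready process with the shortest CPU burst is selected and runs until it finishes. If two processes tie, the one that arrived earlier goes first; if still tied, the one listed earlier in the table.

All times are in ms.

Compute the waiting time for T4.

Schedule: | T2 0-1 | idle 1-2 | T5 2-6 | idle 6-7 | T1 7-19 | T3 19-20 | T6 20-22 | T4 22-34 |
Completion: T1=19  T2=1  T3=20  T4=34  T5=6  T6=22
Waiting(T4) = turnaround − burst = 23 − 12 = 11

11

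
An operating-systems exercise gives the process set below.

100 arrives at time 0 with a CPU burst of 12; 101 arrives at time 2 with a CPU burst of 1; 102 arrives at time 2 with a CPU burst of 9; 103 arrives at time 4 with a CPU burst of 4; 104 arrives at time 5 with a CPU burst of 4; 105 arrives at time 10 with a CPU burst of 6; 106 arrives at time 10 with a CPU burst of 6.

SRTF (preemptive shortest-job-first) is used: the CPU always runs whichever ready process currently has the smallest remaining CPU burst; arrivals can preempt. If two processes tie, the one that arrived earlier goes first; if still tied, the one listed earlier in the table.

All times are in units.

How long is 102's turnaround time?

Schedule: | 100 0-2 | 101 2-3 | 102 3-4 | 103 4-8 | 104 8-12 | 105 12-18 | 106 18-24 | 102 24-32 | 100 32-42 |
Completion: 100=42  101=3  102=32  103=8  104=12  105=18  106=24
Turnaround(102) = completion − arrival = 32 − 2 = 30

30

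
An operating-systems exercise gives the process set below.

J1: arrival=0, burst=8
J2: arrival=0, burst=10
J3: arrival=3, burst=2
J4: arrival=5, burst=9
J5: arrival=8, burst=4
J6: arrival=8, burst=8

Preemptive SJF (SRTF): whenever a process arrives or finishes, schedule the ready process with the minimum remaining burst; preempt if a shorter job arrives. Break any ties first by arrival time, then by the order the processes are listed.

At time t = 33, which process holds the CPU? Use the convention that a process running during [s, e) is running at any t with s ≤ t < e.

J2

Schedule: | J1 0-3 | J3 3-5 | J1 5-10 | J5 10-14 | J6 14-22 | J4 22-31 | J2 31-41 |
Completion: J1=10  J2=41  J3=5  J4=31  J5=14  J6=22
Turnaround (C−A): J1=10  J2=41  J3=2  J4=26  J5=6  J6=14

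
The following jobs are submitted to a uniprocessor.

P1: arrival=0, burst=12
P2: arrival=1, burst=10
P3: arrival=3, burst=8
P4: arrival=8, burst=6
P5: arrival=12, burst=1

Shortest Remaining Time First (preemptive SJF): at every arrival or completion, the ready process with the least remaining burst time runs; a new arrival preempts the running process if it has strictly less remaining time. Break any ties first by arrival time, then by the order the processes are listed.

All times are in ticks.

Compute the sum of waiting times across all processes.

Schedule: | P1 0-1 | P2 1-11 | P4 11-12 | P5 12-13 | P4 13-18 | P3 18-26 | P1 26-37 |
Completion: P1=37  P2=11  P3=26  P4=18  P5=13
Turnaround (C−A): P1=37  P2=10  P3=23  P4=10  P5=1
Waiting = turnaround − burst: P1=25, P2=0, P3=15, P4=4, P5=0
Total waiting = 25 + 0 + 15 + 4 + 0 = 44

44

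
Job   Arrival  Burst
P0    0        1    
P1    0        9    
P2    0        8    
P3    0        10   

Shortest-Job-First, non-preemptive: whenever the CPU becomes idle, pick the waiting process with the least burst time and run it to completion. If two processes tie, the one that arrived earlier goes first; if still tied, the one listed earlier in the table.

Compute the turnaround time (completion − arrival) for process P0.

1

Schedule: | P0 0-1 | P2 1-9 | P1 9-18 | P3 18-28 |
Completion: P0=1  P1=18  P2=9  P3=28
Turnaround(P0) = completion − arrival = 1 − 0 = 1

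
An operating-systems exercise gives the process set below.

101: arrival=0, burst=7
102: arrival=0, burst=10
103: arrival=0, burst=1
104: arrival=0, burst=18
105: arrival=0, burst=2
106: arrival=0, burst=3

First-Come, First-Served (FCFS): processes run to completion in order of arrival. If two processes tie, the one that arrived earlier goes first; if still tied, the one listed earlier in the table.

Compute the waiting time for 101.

Timeline: | 101 0-7 | 102 7-17 | 103 17-18 | 104 18-36 | 105 36-38 | 106 38-41 |
Completion: 101=7  102=17  103=18  104=36  105=38  106=41
Turnaround (C−A): 101=7  102=17  103=18  104=36  105=38  106=41
Waiting(101) = turnaround − burst = 7 − 7 = 0

0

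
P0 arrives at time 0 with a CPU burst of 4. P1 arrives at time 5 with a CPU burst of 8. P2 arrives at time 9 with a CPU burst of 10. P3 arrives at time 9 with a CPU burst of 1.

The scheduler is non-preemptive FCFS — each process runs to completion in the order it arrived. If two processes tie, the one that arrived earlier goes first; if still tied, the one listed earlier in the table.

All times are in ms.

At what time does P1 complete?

13

Timeline: | P0 0-4 | idle 4-5 | P1 5-13 | P2 13-23 | P3 23-24 |
Completion: P0=4  P1=13  P2=23  P3=24
Turnaround (C−A): P0=4  P1=8  P2=14  P3=15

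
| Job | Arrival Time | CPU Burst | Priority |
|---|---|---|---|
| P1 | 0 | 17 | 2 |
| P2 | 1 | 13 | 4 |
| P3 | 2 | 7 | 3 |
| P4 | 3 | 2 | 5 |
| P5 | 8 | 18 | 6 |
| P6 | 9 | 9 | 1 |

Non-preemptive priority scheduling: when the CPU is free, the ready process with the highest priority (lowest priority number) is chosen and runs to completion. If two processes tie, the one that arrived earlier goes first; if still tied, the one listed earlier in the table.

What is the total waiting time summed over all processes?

Timeline: | P1 0-17 | P6 17-26 | P3 26-33 | P2 33-46 | P4 46-48 | P5 48-66 |
Completion: P1=17  P2=46  P3=33  P4=48  P5=66  P6=26
Waiting = turnaround − burst: P1=0, P2=32, P3=24, P4=43, P5=40, P6=8
Total waiting = 0 + 32 + 24 + 43 + 40 + 8 = 147

147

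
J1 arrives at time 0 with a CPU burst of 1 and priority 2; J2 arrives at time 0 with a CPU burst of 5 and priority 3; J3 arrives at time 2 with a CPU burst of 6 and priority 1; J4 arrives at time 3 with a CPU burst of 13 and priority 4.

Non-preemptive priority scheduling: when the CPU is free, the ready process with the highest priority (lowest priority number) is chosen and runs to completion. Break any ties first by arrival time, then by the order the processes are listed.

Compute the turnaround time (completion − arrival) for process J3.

10

Timeline: | J1 0-1 | J2 1-6 | J3 6-12 | J4 12-25 |
Completion: J1=1  J2=6  J3=12  J4=25
Turnaround(J3) = completion − arrival = 12 − 2 = 10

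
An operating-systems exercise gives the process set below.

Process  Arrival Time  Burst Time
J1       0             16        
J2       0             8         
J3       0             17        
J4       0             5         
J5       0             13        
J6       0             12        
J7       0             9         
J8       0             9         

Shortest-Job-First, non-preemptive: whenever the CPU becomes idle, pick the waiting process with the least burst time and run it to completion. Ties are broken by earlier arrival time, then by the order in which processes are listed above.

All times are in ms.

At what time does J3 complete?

89

Schedule: | J4 0-5 | J2 5-13 | J7 13-22 | J8 22-31 | J6 31-43 | J5 43-56 | J1 56-72 | J3 72-89 |
Completion: J1=72  J2=13  J3=89  J4=5  J5=56  J6=43  J7=22  J8=31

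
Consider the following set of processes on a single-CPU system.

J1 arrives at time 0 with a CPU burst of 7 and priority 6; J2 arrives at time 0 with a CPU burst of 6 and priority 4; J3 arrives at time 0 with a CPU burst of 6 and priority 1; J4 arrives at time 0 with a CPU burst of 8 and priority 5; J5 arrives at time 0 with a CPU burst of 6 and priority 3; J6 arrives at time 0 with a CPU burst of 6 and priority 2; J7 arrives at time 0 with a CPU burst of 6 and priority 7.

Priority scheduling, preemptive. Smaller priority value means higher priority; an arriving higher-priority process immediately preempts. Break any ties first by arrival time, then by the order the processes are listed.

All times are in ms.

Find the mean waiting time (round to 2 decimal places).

18.71

Schedule: | J3 0-6 | J6 6-12 | J5 12-18 | J2 18-24 | J4 24-32 | J1 32-39 | J7 39-45 |
Completion: J1=39  J2=24  J3=6  J4=32  J5=18  J6=12  J7=45
Waiting times: J1=32, J2=18, J3=0, J4=24, J5=12, J6=6, J7=39
Average waiting = (32+18+0+24+12+6+39) / 7 = 131/7 = 18.71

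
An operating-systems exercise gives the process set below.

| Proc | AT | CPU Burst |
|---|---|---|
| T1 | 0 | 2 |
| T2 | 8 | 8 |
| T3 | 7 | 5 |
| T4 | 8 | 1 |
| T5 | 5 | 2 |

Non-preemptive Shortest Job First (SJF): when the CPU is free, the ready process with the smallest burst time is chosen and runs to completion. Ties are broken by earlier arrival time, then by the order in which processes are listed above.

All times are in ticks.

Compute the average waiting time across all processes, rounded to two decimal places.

1.80

Schedule: | T1 0-2 | idle 2-5 | T5 5-7 | T3 7-12 | T4 12-13 | T2 13-21 |
Completion: T1=2  T2=21  T3=12  T4=13  T5=7
Turnaround (C−A): T1=2  T2=13  T3=5  T4=5  T5=2
Waiting times: T1=0, T2=5, T3=0, T4=4, T5=0
Average waiting = (0+5+0+4+0) / 5 = 9/5 = 1.80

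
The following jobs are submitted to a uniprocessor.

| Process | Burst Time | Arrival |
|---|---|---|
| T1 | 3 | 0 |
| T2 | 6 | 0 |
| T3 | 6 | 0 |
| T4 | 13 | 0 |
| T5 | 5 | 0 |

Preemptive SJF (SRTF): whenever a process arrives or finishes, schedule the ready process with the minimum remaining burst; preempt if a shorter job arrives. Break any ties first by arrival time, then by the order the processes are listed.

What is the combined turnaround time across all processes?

Gantt: | T1 0-3 | T5 3-8 | T2 8-14 | T3 14-20 | T4 20-33 |
Completion: T1=3  T2=14  T3=20  T4=33  T5=8
Turnaround = completion − arrival: T1=3, T2=14, T3=20, T4=33, T5=8
Total turnaround = 3 + 14 + 20 + 33 + 8 = 78

78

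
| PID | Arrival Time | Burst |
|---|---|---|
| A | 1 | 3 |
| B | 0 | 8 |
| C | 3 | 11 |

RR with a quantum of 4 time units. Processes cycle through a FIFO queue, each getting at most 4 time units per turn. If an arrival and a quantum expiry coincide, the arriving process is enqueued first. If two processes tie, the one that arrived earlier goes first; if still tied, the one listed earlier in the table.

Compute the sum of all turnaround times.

Gantt: | B 0-4 | A 4-7 | C 7-11 | B 11-15 | C 15-22 |
Completion: A=7  B=15  C=22
Turnaround (C−A): A=6  B=15  C=19
Turnaround = completion − arrival: A=6, B=15, C=19
Total turnaround = 6 + 15 + 19 = 40

40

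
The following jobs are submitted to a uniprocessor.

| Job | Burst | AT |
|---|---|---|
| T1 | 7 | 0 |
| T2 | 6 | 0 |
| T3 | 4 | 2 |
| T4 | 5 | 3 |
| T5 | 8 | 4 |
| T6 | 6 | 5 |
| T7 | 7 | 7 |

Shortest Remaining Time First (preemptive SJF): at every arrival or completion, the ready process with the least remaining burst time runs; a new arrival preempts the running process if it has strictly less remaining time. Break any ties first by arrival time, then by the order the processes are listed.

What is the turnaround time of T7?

Gantt: | T2 0-6 | T3 6-10 | T4 10-15 | T6 15-21 | T1 21-28 | T7 28-35 | T5 35-43 |
Completion: T1=28  T2=6  T3=10  T4=15  T5=43  T6=21  T7=35
Turnaround(T7) = completion − arrival = 35 − 7 = 28

28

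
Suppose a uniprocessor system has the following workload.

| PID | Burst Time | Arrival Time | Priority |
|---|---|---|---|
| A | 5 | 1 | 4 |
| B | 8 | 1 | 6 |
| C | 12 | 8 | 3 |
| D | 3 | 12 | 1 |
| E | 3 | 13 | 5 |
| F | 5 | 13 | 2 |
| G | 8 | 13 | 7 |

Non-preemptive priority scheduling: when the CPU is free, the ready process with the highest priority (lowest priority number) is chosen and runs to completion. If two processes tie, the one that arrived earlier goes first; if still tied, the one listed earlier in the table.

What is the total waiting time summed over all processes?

Schedule: | idle 0-1 | A 1-6 | B 6-14 | D 14-17 | F 17-22 | C 22-34 | E 34-37 | G 37-45 |
Completion: A=6  B=14  C=34  D=17  E=37  F=22  G=45
Waiting = turnaround − burst: A=0, B=5, C=14, D=2, E=21, F=4, G=24
Total waiting = 0 + 5 + 14 + 2 + 21 + 4 + 24 = 70

70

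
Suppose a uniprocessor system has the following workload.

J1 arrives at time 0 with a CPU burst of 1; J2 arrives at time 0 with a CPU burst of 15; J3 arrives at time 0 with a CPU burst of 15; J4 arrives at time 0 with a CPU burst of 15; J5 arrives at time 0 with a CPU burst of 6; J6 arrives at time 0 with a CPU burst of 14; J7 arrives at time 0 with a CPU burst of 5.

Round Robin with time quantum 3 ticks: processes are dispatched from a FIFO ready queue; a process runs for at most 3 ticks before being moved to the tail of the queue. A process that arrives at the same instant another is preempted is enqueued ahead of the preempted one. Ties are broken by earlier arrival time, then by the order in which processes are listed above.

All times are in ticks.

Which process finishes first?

Schedule: | J1 0-1 | J2 1-4 | J3 4-7 | J4 7-10 | J5 10-13 | J6 13-16 | J7 16-19 | J2 19-22 | J3 22-25 | J4 25-28 | J5 28-31 | J6 31-34 | J7 34-36 | J2 36-39 | J3 39-42 | J4 42-45 | J6 45-48 | J2 48-51 | J3 51-54 | J4 54-57 | J6 57-60 | J2 60-63 | J3 63-66 | J4 66-69 | J6 69-71 |
Completion: J1=1  J2=63  J3=66  J4=69  J5=31  J6=71  J7=36
Turnaround (C−A): J1=1  J2=63  J3=66  J4=69  J5=31  J6=71  J7=36
Finish order: J1 → J5 → J7 → J2 → J3 → J4 → J6

J1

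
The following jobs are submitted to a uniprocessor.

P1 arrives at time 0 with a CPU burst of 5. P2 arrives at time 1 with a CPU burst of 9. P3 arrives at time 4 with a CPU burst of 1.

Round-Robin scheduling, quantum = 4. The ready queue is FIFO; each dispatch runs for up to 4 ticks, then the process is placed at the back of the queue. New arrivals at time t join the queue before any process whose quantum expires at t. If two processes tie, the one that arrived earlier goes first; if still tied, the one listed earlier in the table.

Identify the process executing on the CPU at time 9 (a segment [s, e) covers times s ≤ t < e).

P1

Schedule: | P1 0-4 | P2 4-8 | P3 8-9 | P1 9-10 | P2 10-15 |
Completion: P1=10  P2=15  P3=9
Turnaround (C−A): P1=10  P2=14  P3=5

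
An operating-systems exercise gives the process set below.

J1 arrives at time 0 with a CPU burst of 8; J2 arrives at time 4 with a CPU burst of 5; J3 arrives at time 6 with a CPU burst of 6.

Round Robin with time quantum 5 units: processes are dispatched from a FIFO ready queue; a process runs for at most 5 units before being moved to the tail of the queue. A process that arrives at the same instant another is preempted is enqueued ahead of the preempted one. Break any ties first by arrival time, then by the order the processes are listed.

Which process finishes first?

J2

Gantt: | J1 0-5 | J2 5-10 | J1 10-13 | J3 13-19 |
Completion: J1=13  J2=10  J3=19
Turnaround (C−A): J1=13  J2=6  J3=13
Finish order: J2 → J1 → J3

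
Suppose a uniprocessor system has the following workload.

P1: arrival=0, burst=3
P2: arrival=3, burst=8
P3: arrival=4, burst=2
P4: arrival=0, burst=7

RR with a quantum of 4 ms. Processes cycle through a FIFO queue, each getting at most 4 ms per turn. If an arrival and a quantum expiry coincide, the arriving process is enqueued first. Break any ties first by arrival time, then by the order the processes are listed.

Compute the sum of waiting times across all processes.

25

Schedule: | P1 0-3 | P4 3-7 | P2 7-11 | P3 11-13 | P4 13-16 | P2 16-20 |
Completion: P1=3  P2=20  P3=13  P4=16
Turnaround (C−A): P1=3  P2=17  P3=9  P4=16
Waiting = turnaround − burst: P1=0, P2=9, P3=7, P4=9
Total waiting = 0 + 9 + 7 + 9 = 25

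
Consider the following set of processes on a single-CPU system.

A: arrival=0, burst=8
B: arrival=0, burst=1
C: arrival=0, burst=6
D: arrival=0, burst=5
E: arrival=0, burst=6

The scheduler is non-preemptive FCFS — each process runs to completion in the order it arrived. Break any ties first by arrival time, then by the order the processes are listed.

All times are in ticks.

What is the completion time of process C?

Schedule: | A 0-8 | B 8-9 | C 9-15 | D 15-20 | E 20-26 |
Completion: A=8  B=9  C=15  D=20  E=26

15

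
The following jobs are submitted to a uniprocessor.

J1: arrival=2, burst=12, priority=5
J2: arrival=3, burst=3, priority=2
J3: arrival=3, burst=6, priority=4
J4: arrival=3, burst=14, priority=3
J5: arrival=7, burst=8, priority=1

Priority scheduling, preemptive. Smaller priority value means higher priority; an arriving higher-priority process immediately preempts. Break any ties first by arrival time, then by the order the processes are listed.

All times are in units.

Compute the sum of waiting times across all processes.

Gantt: | idle 0-2 | J1 2-3 | J2 3-6 | J4 6-7 | J5 7-15 | J4 15-28 | J3 28-34 | J1 34-45 |
Completion: J1=45  J2=6  J3=34  J4=28  J5=15
Turnaround (C−A): J1=43  J2=3  J3=31  J4=25  J5=8
Waiting = turnaround − burst: J1=31, J2=0, J3=25, J4=11, J5=0
Total waiting = 31 + 0 + 25 + 11 + 0 = 67

67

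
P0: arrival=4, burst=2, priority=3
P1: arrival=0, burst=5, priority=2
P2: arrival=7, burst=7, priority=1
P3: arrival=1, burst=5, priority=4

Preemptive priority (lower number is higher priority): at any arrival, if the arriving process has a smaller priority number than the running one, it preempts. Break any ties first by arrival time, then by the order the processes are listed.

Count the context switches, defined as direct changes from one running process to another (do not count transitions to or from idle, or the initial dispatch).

3

Schedule: | P1 0-5 | P0 5-7 | P2 7-14 | P3 14-19 |
Completion: P0=7  P1=5  P2=14  P3=19
Turnaround (C−A): P0=3  P1=5  P2=7  P3=18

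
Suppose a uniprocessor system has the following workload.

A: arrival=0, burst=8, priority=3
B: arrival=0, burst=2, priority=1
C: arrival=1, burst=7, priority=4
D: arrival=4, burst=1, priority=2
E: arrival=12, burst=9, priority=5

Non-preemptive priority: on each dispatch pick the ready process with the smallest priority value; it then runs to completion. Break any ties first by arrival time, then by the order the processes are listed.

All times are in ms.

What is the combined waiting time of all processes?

Gantt: | B 0-2 | A 2-10 | D 10-11 | C 11-18 | E 18-27 |
Completion: A=10  B=2  C=18  D=11  E=27
Waiting = turnaround − burst: A=2, B=0, C=10, D=6, E=6
Total waiting = 2 + 0 + 10 + 6 + 6 = 24

24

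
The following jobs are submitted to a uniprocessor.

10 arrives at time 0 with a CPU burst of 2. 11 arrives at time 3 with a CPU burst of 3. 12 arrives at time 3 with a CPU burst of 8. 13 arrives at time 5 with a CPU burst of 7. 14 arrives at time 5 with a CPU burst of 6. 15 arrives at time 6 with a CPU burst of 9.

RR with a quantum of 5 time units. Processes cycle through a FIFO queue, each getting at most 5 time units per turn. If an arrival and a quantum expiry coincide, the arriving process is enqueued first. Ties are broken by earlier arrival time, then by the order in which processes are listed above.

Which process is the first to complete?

Timeline: | 10 0-2 | idle 2-3 | 11 3-6 | 12 6-11 | 13 11-16 | 14 16-21 | 15 21-26 | 12 26-29 | 13 29-31 | 14 31-32 | 15 32-36 |
Completion: 10=2  11=6  12=29  13=31  14=32  15=36
Finish order: 10 → 11 → 12 → 13 → 14 → 15

10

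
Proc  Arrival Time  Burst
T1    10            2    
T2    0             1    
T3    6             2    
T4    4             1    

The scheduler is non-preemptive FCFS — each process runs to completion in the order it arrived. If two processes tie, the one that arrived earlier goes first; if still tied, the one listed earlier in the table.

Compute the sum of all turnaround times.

6

Schedule: | T2 0-1 | idle 1-4 | T4 4-5 | idle 5-6 | T3 6-8 | idle 8-10 | T1 10-12 |
Completion: T1=12  T2=1  T3=8  T4=5
Turnaround (C−A): T1=2  T2=1  T3=2  T4=1
Turnaround = completion − arrival: T1=2, T2=1, T3=2, T4=1
Total turnaround = 2 + 1 + 2 + 1 = 6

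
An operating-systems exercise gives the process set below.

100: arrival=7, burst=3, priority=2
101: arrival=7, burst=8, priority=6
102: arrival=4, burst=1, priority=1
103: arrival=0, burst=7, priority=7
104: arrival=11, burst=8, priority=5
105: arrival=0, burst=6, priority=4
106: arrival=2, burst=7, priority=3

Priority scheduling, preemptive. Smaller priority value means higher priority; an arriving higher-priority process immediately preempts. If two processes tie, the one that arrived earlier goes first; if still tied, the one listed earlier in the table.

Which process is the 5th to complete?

Schedule: | 105 0-2 | 106 2-4 | 102 4-5 | 106 5-7 | 100 7-10 | 106 10-13 | 105 13-17 | 104 17-25 | 101 25-33 | 103 33-40 |
Completion: 100=10  101=33  102=5  103=40  104=25  105=17  106=13
Finish order: 102 → 100 → 106 → 105 → 104 → 101 → 103

104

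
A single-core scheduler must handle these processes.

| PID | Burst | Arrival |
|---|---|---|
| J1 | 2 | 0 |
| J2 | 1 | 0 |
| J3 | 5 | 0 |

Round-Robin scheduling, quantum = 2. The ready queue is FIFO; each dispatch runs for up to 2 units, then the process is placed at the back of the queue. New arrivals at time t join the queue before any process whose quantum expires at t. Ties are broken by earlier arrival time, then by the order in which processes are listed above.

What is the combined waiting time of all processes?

Timeline: | J1 0-2 | J2 2-3 | J3 3-8 |
Completion: J1=2  J2=3  J3=8
Turnaround (C−A): J1=2  J2=3  J3=8
Waiting = turnaround − burst: J1=0, J2=2, J3=3
Total waiting = 0 + 2 + 3 = 5

5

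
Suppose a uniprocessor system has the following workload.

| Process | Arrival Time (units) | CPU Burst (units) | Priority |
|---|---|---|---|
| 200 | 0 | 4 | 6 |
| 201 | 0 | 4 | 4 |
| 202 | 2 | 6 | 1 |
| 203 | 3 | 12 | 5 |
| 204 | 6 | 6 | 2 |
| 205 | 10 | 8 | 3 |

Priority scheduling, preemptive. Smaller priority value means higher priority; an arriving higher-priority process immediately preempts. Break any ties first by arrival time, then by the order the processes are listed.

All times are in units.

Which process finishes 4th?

Gantt: | 201 0-2 | 202 2-8 | 204 8-14 | 205 14-22 | 201 22-24 | 203 24-36 | 200 36-40 |
Completion: 200=40  201=24  202=8  203=36  204=14  205=22
Finish order: 202 → 204 → 205 → 201 → 203 → 200

201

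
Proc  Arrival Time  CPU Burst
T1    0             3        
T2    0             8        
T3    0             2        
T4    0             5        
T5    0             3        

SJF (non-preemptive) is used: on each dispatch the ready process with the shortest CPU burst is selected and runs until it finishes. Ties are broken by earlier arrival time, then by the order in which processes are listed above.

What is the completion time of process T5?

8

Schedule: | T3 0-2 | T1 2-5 | T5 5-8 | T4 8-13 | T2 13-21 |
Completion: T1=5  T2=21  T3=2  T4=13  T5=8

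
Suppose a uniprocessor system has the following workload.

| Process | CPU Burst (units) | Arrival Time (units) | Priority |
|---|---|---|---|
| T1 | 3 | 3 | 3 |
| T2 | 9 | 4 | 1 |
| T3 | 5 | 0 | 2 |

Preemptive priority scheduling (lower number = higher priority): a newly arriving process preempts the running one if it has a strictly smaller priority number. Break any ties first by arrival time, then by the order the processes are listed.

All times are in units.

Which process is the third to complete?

T1

Timeline: | T3 0-4 | T2 4-13 | T3 13-14 | T1 14-17 |
Completion: T1=17  T2=13  T3=14
Turnaround (C−A): T1=14  T2=9  T3=14
Finish order: T2 → T3 → T1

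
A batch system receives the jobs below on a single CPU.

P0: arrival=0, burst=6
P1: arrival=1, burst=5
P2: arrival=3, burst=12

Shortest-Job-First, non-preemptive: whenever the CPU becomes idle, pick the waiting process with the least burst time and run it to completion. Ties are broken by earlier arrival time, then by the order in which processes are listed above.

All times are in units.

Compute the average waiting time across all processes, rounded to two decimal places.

Timeline: | P0 0-6 | P1 6-11 | P2 11-23 |
Completion: P0=6  P1=11  P2=23
Turnaround (C−A): P0=6  P1=10  P2=20
Waiting times: P0=0, P1=5, P2=8
Average waiting = (0+5+8) / 3 = 13/3 = 4.33

4.33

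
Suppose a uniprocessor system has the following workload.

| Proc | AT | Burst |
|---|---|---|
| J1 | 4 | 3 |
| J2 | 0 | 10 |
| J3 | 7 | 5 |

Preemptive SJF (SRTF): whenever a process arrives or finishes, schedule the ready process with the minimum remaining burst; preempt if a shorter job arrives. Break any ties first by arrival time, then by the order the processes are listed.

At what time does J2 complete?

18

Gantt: | J2 0-4 | J1 4-7 | J3 7-12 | J2 12-18 |
Completion: J1=7  J2=18  J3=12
Turnaround (C−A): J1=3  J2=18  J3=5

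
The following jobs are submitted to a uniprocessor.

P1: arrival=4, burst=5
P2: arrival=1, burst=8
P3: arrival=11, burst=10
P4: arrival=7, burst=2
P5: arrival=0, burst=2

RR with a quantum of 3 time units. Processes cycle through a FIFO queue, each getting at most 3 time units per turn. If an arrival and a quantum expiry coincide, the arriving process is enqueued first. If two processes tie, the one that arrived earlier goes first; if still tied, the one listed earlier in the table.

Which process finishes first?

P5

Gantt: | P5 0-2 | P2 2-5 | P1 5-8 | P2 8-11 | P4 11-13 | P1 13-15 | P3 15-18 | P2 18-20 | P3 20-27 |
Completion: P1=15  P2=20  P3=27  P4=13  P5=2
Turnaround (C−A): P1=11  P2=19  P3=16  P4=6  P5=2
Finish order: P5 → P4 → P1 → P2 → P3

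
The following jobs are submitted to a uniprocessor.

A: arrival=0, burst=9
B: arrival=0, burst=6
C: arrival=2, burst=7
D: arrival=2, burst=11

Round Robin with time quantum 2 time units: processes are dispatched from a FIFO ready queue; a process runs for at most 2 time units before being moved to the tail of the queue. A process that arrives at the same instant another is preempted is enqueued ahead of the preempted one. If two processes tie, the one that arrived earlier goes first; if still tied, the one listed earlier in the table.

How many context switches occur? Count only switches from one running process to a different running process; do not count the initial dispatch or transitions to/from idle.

Timeline: | A 0-2 | B 2-4 | C 4-6 | D 6-8 | A 8-10 | B 10-12 | C 12-14 | D 14-16 | A 16-18 | B 18-20 | C 20-22 | D 22-24 | A 24-26 | C 26-27 | D 27-29 | A 29-30 | D 30-33 |
Completion: A=30  B=20  C=27  D=33

16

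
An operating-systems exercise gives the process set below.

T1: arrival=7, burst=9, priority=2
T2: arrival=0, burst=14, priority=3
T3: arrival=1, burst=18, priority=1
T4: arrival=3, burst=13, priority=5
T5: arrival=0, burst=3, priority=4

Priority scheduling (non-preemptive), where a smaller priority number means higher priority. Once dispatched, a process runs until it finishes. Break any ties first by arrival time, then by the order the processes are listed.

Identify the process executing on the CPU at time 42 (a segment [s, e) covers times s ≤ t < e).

T5

Gantt: | T2 0-14 | T3 14-32 | T1 32-41 | T5 41-44 | T4 44-57 |
Completion: T1=41  T2=14  T3=32  T4=57  T5=44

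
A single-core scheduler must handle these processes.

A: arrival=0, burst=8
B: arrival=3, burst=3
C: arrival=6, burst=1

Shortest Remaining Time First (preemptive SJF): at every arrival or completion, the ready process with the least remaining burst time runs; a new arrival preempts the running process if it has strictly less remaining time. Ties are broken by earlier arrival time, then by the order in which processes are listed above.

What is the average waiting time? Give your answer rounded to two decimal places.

Gantt: | A 0-3 | B 3-6 | C 6-7 | A 7-12 |
Completion: A=12  B=6  C=7
Turnaround (C−A): A=12  B=3  C=1
Waiting times: A=4, B=0, C=0
Average waiting = (4+0+0) / 3 = 4/3 = 1.33

1.33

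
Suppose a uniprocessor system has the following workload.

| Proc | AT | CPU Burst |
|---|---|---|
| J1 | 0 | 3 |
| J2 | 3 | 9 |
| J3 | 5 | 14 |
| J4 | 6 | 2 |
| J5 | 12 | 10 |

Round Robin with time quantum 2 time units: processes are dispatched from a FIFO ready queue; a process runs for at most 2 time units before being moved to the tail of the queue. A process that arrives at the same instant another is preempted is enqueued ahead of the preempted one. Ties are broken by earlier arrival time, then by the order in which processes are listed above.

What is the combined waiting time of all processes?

50

Schedule: | J1 0-3 | J2 3-5 | J3 5-7 | J2 7-9 | J4 9-11 | J3 11-13 | J2 13-15 | J5 15-17 | J3 17-19 | J2 19-21 | J5 21-23 | J3 23-25 | J2 25-26 | J5 26-28 | J3 28-30 | J5 30-32 | J3 32-34 | J5 34-36 | J3 36-38 |
Completion: J1=3  J2=26  J3=38  J4=11  J5=36
Turnaround (C−A): J1=3  J2=23  J3=33  J4=5  J5=24
Waiting = turnaround − burst: J1=0, J2=14, J3=19, J4=3, J5=14
Total waiting = 0 + 14 + 19 + 3 + 14 = 50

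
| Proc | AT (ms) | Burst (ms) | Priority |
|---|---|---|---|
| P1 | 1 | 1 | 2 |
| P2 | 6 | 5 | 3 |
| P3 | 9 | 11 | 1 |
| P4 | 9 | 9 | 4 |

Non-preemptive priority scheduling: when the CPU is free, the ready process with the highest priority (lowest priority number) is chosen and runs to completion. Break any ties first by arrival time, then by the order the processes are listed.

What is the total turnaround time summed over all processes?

Gantt: | idle 0-1 | P1 1-2 | idle 2-6 | P2 6-11 | P3 11-22 | P4 22-31 |
Completion: P1=2  P2=11  P3=22  P4=31
Turnaround = completion − arrival: P1=1, P2=5, P3=13, P4=22
Total turnaround = 1 + 5 + 13 + 22 = 41

41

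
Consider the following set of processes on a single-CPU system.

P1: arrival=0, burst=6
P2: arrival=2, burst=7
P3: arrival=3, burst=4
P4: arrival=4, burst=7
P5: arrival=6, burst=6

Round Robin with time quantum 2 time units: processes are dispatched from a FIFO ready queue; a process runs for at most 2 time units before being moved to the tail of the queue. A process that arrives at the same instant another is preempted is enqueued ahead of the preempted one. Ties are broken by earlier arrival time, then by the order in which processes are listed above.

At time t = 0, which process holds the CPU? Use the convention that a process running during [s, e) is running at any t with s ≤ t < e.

P1

Timeline: | P1 0-2 | P2 2-4 | P1 4-6 | P3 6-8 | P4 8-10 | P2 10-12 | P5 12-14 | P1 14-16 | P3 16-18 | P4 18-20 | P2 20-22 | P5 22-24 | P4 24-26 | P2 26-27 | P5 27-29 | P4 29-30 |
Completion: P1=16  P2=27  P3=18  P4=30  P5=29
Turnaround (C−A): P1=16  P2=25  P3=15  P4=26  P5=23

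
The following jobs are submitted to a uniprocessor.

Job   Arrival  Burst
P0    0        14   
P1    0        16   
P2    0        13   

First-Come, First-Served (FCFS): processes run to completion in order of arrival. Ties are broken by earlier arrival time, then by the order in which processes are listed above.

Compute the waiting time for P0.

Gantt: | P0 0-14 | P1 14-30 | P2 30-43 |
Completion: P0=14  P1=30  P2=43
Waiting(P0) = turnaround − burst = 14 − 14 = 0

0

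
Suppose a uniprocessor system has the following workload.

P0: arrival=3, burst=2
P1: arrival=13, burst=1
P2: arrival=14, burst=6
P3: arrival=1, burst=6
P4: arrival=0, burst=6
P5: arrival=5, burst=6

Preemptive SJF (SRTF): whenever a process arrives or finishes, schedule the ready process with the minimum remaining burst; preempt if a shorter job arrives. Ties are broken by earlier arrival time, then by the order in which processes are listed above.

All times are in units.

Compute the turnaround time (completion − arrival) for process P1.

2

Schedule: | P4 0-3 | P0 3-5 | P4 5-8 | P3 8-14 | P1 14-15 | P5 15-21 | P2 21-27 |
Completion: P0=5  P1=15  P2=27  P3=14  P4=8  P5=21
Turnaround(P1) = completion − arrival = 15 − 13 = 2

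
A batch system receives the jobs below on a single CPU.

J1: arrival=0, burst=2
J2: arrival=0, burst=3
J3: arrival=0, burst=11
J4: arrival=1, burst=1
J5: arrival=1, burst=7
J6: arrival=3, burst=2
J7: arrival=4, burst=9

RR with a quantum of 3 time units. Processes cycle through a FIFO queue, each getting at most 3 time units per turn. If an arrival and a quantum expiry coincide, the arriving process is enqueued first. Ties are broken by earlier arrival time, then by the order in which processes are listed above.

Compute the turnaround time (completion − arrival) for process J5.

Gantt: | J1 0-2 | J2 2-5 | J3 5-8 | J4 8-9 | J5 9-12 | J6 12-14 | J7 14-17 | J3 17-20 | J5 20-23 | J7 23-26 | J3 26-29 | J5 29-30 | J7 30-33 | J3 33-35 |
Completion: J1=2  J2=5  J3=35  J4=9  J5=30  J6=14  J7=33
Turnaround(J5) = completion − arrival = 30 − 1 = 29

29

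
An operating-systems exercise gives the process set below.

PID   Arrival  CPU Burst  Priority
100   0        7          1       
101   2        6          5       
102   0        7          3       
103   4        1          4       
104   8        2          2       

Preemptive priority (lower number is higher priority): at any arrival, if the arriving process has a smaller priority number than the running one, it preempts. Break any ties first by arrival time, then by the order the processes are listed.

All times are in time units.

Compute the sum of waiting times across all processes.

36

Gantt: | 100 0-7 | 102 7-8 | 104 8-10 | 102 10-16 | 103 16-17 | 101 17-23 |
Completion: 100=7  101=23  102=16  103=17  104=10
Turnaround (C−A): 100=7  101=21  102=16  103=13  104=2
Waiting = turnaround − burst: 100=0, 101=15, 102=9, 103=12, 104=0
Total waiting = 0 + 15 + 9 + 12 + 0 = 36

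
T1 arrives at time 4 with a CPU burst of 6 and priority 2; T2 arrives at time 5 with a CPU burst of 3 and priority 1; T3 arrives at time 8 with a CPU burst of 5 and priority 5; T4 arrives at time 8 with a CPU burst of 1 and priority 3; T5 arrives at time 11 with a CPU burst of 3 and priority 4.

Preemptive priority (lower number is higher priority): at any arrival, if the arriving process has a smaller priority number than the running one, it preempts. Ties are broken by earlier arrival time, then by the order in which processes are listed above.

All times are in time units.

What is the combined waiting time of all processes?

Gantt: | idle 0-4 | T1 4-5 | T2 5-8 | T1 8-13 | T4 13-14 | T5 14-17 | T3 17-22 |
Completion: T1=13  T2=8  T3=22  T4=14  T5=17
Turnaround (C−A): T1=9  T2=3  T3=14  T4=6  T5=6
Waiting = turnaround − burst: T1=3, T2=0, T3=9, T4=5, T5=3
Total waiting = 3 + 0 + 9 + 5 + 3 = 20

20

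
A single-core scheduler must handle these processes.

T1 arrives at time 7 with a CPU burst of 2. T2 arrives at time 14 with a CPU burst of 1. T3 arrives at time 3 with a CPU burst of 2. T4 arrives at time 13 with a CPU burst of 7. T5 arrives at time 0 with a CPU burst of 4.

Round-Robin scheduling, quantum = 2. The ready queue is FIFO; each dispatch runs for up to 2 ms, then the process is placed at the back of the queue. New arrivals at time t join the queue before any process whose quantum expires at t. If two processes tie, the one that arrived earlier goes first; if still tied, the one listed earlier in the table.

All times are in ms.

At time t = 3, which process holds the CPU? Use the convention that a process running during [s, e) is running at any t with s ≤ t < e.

Timeline: | T5 0-4 | T3 4-6 | idle 6-7 | T1 7-9 | idle 9-13 | T4 13-15 | T2 15-16 | T4 16-21 |
Completion: T1=9  T2=16  T3=6  T4=21  T5=4
Turnaround (C−A): T1=2  T2=2  T3=3  T4=8  T5=4

T5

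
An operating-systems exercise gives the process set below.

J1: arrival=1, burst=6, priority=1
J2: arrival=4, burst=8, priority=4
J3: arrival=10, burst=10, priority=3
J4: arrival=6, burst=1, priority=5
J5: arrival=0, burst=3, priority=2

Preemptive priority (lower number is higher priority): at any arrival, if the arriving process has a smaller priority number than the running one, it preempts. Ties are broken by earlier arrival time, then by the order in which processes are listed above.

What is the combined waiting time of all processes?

Timeline: | J5 0-1 | J1 1-7 | J5 7-9 | J2 9-10 | J3 10-20 | J2 20-27 | J4 27-28 |
Completion: J1=7  J2=27  J3=20  J4=28  J5=9
Waiting = turnaround − burst: J1=0, J2=15, J3=0, J4=21, J5=6
Total waiting = 0 + 15 + 0 + 21 + 6 = 42

42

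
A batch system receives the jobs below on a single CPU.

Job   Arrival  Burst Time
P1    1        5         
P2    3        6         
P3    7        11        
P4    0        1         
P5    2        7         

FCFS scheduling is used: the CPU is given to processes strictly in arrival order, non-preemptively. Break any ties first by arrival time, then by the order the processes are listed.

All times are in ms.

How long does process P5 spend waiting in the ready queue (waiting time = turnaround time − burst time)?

Schedule: | P4 0-1 | P1 1-6 | P5 6-13 | P2 13-19 | P3 19-30 |
Completion: P1=6  P2=19  P3=30  P4=1  P5=13
Turnaround (C−A): P1=5  P2=16  P3=23  P4=1  P5=11
Waiting(P5) = turnaround − burst = 11 − 7 = 4

4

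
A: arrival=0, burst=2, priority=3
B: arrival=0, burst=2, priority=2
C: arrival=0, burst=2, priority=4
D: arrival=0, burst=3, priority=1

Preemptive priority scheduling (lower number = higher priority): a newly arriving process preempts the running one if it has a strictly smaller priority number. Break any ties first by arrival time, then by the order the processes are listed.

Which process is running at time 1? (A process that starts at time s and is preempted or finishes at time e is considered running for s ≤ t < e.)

Schedule: | D 0-3 | B 3-5 | A 5-7 | C 7-9 |
Completion: A=7  B=5  C=9  D=3
Turnaround (C−A): A=7  B=5  C=9  D=3

D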